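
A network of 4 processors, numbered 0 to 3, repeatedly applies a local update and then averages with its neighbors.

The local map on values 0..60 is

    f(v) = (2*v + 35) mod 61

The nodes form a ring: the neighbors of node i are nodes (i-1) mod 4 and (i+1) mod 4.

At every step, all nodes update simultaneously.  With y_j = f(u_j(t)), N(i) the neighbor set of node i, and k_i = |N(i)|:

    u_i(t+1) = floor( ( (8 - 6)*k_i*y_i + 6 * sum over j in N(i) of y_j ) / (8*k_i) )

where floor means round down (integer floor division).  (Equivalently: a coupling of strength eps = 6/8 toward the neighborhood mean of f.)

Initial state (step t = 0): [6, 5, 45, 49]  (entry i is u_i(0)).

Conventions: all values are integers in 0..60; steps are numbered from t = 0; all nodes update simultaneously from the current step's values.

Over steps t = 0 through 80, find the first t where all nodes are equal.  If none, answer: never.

Answer: 8
Key observation: Synchronization is absorbing here: once all nodes are equal they stay equal, and step 8 is the first all-equal step.

Derivation:
t=0: [6, 5, 45, 49]  (not all equal)
t=1: [32, 30, 21, 21]  (not all equal)
t=2: [28, 28, 22, 24]  (not all equal)
t=3: [27, 25, 24, 23]  (not all equal)
t=4: [23, 24, 22, 23]  (not all equal)
t=5: [20, 19, 20, 19]  (not all equal)
t=6: [12, 13, 12, 13]  (not all equal)
t=7: [14, 44, 14, 44]  (not all equal)
t=8: [1, 1, 1, 1]  (all equal)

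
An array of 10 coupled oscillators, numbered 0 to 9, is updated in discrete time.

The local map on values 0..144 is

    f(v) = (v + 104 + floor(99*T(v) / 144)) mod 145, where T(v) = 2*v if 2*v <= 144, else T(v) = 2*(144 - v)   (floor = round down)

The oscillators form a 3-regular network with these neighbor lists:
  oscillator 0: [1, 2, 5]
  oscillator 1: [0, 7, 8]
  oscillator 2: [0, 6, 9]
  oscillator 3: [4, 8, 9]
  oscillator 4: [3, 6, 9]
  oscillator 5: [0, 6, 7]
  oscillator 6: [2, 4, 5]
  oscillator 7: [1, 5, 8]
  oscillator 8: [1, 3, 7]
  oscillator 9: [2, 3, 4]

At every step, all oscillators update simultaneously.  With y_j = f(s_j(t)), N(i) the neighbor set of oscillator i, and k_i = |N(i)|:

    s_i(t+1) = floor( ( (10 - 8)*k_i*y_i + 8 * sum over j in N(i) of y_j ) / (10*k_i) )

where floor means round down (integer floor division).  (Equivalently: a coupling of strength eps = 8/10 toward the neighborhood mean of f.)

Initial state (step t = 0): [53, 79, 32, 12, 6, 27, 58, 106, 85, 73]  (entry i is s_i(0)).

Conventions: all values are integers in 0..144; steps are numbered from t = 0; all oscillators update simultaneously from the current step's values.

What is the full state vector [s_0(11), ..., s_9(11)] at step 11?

Answer: [114, 114, 114, 114, 114, 114, 114, 114, 114, 114]

Derivation:
t=0: [53, 79, 32, 12, 6, 27, 58, 106, 85, 73]
t=1: [66, 112, 89, 125, 118, 83, 66, 96, 125, 101]
t=2: [119, 115, 117, 112, 114, 118, 119, 117, 114, 115]
t=3: [112, 113, 112, 113, 113, 112, 112, 113, 113, 113]
t=4: [114, 114, 114, 114, 114, 114, 114, 114, 114, 114]
t=5: [114, 114, 114, 114, 114, 114, 114, 114, 114, 114]
t=6: [114, 114, 114, 114, 114, 114, 114, 114, 114, 114]
t=7: [114, 114, 114, 114, 114, 114, 114, 114, 114, 114]
t=8: [114, 114, 114, 114, 114, 114, 114, 114, 114, 114]
t=9: [114, 114, 114, 114, 114, 114, 114, 114, 114, 114]
t=10: [114, 114, 114, 114, 114, 114, 114, 114, 114, 114]
t=11: [114, 114, 114, 114, 114, 114, 114, 114, 114, 114]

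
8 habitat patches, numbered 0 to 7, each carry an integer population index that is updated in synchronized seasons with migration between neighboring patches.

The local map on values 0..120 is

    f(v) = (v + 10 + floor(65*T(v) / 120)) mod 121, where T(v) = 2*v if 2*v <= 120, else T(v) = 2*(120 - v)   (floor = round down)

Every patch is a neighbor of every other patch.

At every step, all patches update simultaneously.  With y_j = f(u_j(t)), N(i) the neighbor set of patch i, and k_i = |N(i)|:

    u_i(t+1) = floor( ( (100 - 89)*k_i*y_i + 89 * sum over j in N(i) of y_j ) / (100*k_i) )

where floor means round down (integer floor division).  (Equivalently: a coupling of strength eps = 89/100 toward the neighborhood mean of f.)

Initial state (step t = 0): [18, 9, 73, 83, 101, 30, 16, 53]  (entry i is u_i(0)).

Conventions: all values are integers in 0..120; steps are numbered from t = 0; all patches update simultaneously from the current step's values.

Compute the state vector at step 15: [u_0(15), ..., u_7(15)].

Simulating step by step:
t=0: [18, 9, 73, 83, 101, 30, 16, 53]
t=1: [42, 43, 43, 43, 43, 42, 43, 41]
t=2: [98, 97, 97, 97, 97, 98, 97, 98]
t=3: [10, 10, 10, 10, 10, 10, 10, 10]
t=4: [30, 30, 30, 30, 30, 30, 30, 30]
t=5: [72, 72, 72, 72, 72, 72, 72, 72]
t=6: [13, 13, 13, 13, 13, 13, 13, 13]
t=7: [37, 37, 37, 37, 37, 37, 37, 37]
t=8: [87, 87, 87, 87, 87, 87, 87, 87]
t=9: [11, 11, 11, 11, 11, 11, 11, 11]
t=10: [32, 32, 32, 32, 32, 32, 32, 32]
t=11: [76, 76, 76, 76, 76, 76, 76, 76]
t=12: [12, 12, 12, 12, 12, 12, 12, 12]
t=13: [35, 35, 35, 35, 35, 35, 35, 35]
t=14: [82, 82, 82, 82, 82, 82, 82, 82]
t=15: [12, 12, 12, 12, 12, 12, 12, 12]

Answer: [12, 12, 12, 12, 12, 12, 12, 12]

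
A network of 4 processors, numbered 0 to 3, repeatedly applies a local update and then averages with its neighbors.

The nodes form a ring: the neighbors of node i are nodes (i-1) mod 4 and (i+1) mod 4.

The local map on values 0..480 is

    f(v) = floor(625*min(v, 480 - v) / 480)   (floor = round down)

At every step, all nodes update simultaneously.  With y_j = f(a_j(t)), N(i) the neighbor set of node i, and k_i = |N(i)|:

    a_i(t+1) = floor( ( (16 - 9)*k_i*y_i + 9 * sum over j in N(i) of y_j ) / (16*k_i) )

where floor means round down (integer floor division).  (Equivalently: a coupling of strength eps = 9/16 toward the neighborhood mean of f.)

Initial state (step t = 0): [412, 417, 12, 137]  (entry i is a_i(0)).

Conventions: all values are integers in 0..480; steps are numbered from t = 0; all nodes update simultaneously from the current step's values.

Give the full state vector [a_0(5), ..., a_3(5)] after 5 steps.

Answer: [255, 250, 251, 255]

Derivation:
t=0: [412, 417, 12, 137]
t=1: [111, 64, 79, 106]
t=2: [125, 105, 106, 129]
t=3: [156, 143, 145, 157]
t=4: [198, 191, 191, 199]
t=5: [255, 250, 251, 255]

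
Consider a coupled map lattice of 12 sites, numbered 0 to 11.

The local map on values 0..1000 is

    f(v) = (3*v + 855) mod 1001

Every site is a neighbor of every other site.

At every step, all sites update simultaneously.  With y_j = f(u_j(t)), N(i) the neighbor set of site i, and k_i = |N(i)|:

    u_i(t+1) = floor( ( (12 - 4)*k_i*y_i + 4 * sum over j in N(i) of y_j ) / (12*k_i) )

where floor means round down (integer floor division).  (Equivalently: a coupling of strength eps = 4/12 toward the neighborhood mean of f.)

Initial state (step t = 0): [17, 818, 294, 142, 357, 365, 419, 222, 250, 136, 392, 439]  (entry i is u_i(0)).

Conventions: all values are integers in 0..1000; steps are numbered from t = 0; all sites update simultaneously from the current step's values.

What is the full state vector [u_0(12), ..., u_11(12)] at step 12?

Answer: [571, 331, 576, 732, 404, 783, 680, 638, 345, 480, 412, 461]

Derivation:
t=0: [17, 818, 294, 142, 357, 365, 419, 222, 250, 136, 392, 439]
t=1: [752, 370, 644, 353, 764, 779, 245, 506, 560, 342, 194, 283]
t=2: [269, 813, 700, 781, 292, 320, 575, 436, 539, 760, 477, 647]
t=3: [604, 368, 790, 307, 648, 701, 551, 286, 482, 267, 364, 689]
t=4: [678, 864, 396, 748, 762, 863, 576, 707, 445, 671, 856, 840]
t=5: [729, 447, 191, 226, 252, 445, 534, 784, 284, 716, 432, 401]
t=6: [132, 231, 379, 446, 496, 227, 397, 237, 557, 107, 202, 143]
t=7: [307, 496, 779, 270, 365, 489, 176, 508, 482, 260, 441, 328]
t=8: [673, 397, 300, 602, 784, 383, 423, 420, 370, 583, 292, 713]
t=9: [738, 211, 663, 602, 313, 184, 261, 255, 797, 566, 648, 814]
t=10: [235, 503, 729, 613, 698, 452, 599, 587, 348, 544, 700, 380]
t=11: [580, 454, 249, 664, 826, 357, 637, 615, 795, 532, 830, 856]
t=12: [571, 331, 576, 732, 404, 783, 680, 638, 345, 480, 412, 461]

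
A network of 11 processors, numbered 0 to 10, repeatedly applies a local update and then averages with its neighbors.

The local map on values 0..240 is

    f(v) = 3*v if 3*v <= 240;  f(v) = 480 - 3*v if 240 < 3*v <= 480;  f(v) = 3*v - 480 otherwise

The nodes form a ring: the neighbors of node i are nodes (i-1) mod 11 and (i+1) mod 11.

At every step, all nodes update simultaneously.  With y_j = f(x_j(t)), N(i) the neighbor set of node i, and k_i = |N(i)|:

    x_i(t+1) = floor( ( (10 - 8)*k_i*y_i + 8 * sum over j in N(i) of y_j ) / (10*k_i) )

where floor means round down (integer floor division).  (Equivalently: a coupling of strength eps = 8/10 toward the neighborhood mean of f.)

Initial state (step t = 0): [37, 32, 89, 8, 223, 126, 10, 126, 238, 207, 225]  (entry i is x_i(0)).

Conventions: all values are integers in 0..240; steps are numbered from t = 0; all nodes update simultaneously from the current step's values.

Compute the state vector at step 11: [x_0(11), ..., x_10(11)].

Simulating step by step:
t=0: [37, 32, 89, 8, 223, 126, 10, 126, 238, 207, 225]
t=1: [138, 148, 90, 165, 88, 108, 87, 126, 144, 199, 139]
t=2: [52, 117, 62, 173, 111, 205, 147, 127, 97, 67, 85]
t=3: [172, 162, 104, 141, 99, 101, 101, 111, 157, 205, 187]
t=4: [42, 82, 58, 151, 130, 179, 165, 103, 114, 63, 84]
t=5: [210, 166, 139, 111, 51, 53, 94, 95, 171, 184, 171]
t=6: [50, 88, 78, 115, 153, 172, 181, 131, 113, 40, 95]
t=7: [194, 196, 187, 129, 72, 40, 61, 99, 111, 158, 147]
t=8: [79, 94, 96, 137, 128, 183, 157, 168, 105, 75, 51]
t=9: [187, 211, 145, 129, 74, 55, 39, 74, 132, 172, 215]
t=10: [143, 81, 107, 125, 147, 168, 178, 124, 120, 106, 79]
t=11: [199, 131, 168, 100, 59, 42, 63, 91, 132, 175, 132]

Answer: [199, 131, 168, 100, 59, 42, 63, 91, 132, 175, 132]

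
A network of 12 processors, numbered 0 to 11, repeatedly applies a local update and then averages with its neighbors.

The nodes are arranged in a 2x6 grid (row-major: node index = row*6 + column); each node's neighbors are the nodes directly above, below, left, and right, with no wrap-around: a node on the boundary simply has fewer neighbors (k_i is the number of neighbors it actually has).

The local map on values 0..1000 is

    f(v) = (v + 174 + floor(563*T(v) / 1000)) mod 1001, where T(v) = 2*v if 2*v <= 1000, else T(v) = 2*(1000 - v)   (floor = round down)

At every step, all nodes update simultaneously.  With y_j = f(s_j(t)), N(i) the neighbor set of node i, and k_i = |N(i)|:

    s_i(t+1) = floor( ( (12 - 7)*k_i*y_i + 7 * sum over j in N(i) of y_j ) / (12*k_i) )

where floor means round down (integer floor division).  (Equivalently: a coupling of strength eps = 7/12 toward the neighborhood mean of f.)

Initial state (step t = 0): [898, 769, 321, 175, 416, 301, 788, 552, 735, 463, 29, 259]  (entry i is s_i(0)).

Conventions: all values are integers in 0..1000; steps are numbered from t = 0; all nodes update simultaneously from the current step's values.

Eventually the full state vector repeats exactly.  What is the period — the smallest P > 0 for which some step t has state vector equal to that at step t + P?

Simulating step by step:
t=0: [898, 769, 321, 175, 416, 301, 788, 552, 735, 463, 29, 259]
t=1: [194, 331, 542, 435, 333, 566, 203, 213, 327, 257, 280, 607]
t=2: [676, 645, 454, 396, 579, 416, 605, 717, 668, 637, 674, 383]
t=3: [216, 199, 144, 119, 149, 377, 215, 213, 198, 176, 367, 490]
t=4: [621, 586, 514, 472, 662, 611, 630, 615, 569, 612, 640, 651]
t=5: [221, 225, 219, 203, 209, 218, 219, 222, 226, 212, 217, 218]
t=6: [644, 646, 637, 617, 622, 631, 641, 646, 643, 628, 629, 636]
t=7: [217, 217, 218, 219, 219, 219, 217, 217, 217, 219, 219, 218]
t=8: [635, 635, 636, 638, 639, 638, 635, 635, 636, 638, 638, 638]
t=9: [218, 218, 218, 218, 218, 218, 218, 218, 218, 218, 218, 218]
t=10: [637, 637, 637, 637, 637, 637, 637, 637, 637, 637, 637, 637]
t=11: [218, 218, 218, 218, 218, 218, 218, 218, 218, 218, 218, 218]

Answer: 2
Key observation: The state at step 9, [218, 218, 218, 218, 218, 218, 218, 218, 218, 218, 218, 218], reappears at step 11 — and no state repeats earlier — so the cycle the system enters has period 2.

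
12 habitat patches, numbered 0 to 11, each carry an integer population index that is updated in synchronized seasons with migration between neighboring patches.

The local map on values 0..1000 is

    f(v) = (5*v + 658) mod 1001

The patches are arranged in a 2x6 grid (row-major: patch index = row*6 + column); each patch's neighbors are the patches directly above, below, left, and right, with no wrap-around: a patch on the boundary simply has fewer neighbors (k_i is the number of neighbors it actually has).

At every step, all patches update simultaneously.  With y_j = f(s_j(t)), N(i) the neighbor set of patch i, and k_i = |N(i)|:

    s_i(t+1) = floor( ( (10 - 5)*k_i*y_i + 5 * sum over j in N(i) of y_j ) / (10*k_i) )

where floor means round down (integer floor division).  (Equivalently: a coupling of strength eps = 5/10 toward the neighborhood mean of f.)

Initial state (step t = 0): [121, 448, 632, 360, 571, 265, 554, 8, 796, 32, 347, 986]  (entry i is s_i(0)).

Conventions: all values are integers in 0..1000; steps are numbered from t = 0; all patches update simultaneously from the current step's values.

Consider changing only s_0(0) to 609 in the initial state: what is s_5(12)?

Simulating step by step:
t=0: [609, 448, 632, 360, 571, 265, 554, 8, 796, 32, 347, 986]
t=1: [680, 816, 738, 585, 559, 764, 562, 674, 705, 655, 514, 634]
t=2: [326, 437, 420, 577, 438, 555, 252, 241, 305, 629, 480, 587]
t=3: [582, 737, 638, 670, 593, 574, 745, 754, 493, 529, 400, 416]
t=4: [462, 475, 499, 296, 507, 601, 436, 351, 321, 280, 604, 663]
t=5: [699, 269, 146, 134, 340, 620, 762, 393, 233, 206, 540, 818]
t=6: [190, 193, 385, 401, 417, 652, 424, 525, 693, 594, 475, 649]
t=7: [653, 555, 524, 655, 638, 867, 609, 392, 307, 447, 392, 686]
t=8: [742, 516, 396, 800, 845, 726, 734, 528, 392, 735, 611, 443]
t=9: [321, 333, 568, 634, 714, 579, 326, 343, 518, 494, 701, 684]
t=10: [282, 348, 479, 553, 367, 349, 301, 327, 287, 267, 150, 214]
t=11: [172, 265, 176, 465, 450, 505, 169, 253, 267, 649, 571, 565]
t=12: [629, 820, 761, 881, 731, 436, 610, 873, 889, 863, 636, 412]

Answer: s_5(12) = 436
Key observation: This trace re-runs the system from the modified initial state.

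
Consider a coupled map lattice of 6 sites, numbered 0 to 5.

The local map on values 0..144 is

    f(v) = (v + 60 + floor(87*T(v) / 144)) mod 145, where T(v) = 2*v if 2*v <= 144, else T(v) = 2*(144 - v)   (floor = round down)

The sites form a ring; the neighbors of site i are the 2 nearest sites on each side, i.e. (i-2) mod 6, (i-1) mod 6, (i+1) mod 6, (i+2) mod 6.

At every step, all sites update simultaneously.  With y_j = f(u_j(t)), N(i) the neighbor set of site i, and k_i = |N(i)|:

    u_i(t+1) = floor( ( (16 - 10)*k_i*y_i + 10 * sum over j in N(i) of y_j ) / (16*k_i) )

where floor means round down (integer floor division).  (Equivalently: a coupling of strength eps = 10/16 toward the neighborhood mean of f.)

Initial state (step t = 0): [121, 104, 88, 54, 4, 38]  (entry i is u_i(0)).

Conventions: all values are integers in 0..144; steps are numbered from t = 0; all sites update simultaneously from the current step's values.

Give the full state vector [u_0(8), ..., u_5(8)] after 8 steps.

Simulating step by step:
t=0: [121, 104, 88, 54, 4, 38]
t=1: [78, 73, 62, 67, 73, 89]
t=2: [68, 67, 62, 64, 67, 70]
t=3: [62, 60, 57, 59, 60, 64]
t=4: [48, 47, 44, 46, 47, 50]
t=5: [19, 18, 15, 17, 18, 20]
t=6: [99, 98, 96, 98, 98, 100]
t=7: [68, 68, 68, 68, 68, 68]
t=8: [65, 65, 65, 65, 65, 65]

Answer: [65, 65, 65, 65, 65, 65]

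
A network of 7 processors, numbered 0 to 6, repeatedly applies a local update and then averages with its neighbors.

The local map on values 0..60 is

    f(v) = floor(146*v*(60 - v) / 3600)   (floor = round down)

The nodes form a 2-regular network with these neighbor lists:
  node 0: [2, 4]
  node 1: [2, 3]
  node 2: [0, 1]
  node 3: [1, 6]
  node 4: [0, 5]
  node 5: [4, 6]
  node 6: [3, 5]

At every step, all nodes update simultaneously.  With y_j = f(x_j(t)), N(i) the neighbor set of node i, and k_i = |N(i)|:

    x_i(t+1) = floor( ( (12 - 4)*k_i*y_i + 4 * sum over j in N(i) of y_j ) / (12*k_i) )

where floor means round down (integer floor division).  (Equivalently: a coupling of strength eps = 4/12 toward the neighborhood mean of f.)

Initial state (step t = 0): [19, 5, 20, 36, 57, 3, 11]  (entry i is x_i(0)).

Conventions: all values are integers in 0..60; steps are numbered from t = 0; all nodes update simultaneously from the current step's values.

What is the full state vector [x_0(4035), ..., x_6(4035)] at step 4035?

Simulating step by step:
t=0: [19, 5, 20, 36, 57, 3, 11]
t=1: [27, 18, 28, 28, 10, 8, 20]
t=2: [33, 32, 35, 34, 22, 19, 30]
t=3: [35, 35, 35, 35, 33, 32, 35]
t=4: [35, 35, 35, 35, 35, 35, 35]
t=5: [35, 35, 35, 35, 35, 35, 35]

Answer: [35, 35, 35, 35, 35, 35, 35]
Key observation: The state at step 4, [35, 35, 35, 35, 35, 35, 35], reappears at step 5: the system is in a cycle of period 1 from step 4 on.  Therefore the state at step 4035 equals the state at step 4 + ((4035 - 4) mod 1) = 4, which is [35, 35, 35, 35, 35, 35, 35].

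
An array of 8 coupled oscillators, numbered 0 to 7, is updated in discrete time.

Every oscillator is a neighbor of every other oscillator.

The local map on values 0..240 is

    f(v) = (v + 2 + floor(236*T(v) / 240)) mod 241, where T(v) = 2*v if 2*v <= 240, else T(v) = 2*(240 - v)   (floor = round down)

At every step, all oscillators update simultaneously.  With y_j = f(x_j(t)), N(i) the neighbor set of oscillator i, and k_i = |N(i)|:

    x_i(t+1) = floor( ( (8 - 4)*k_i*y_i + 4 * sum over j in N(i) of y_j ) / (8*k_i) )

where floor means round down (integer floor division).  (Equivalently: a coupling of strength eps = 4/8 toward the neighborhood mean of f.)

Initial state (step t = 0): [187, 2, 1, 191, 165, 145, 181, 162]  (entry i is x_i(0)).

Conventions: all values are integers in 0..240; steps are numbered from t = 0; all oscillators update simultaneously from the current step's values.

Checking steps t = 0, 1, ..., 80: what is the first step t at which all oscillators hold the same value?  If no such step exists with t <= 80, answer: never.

Simulating step by step:
t=0: [187, 2, 1, 191, 165, 145, 181, 162]  (not all equal)
t=1: [51, 32, 31, 49, 60, 68, 54, 61]  (not all equal)
t=2: [152, 128, 126, 149, 164, 173, 156, 164]  (not all equal)
t=3: [86, 95, 96, 86, 80, 77, 84, 80]  (not all equal)
t=4: [66, 77, 79, 66, 162, 158, 64, 162]  (not all equal)
t=5: [176, 190, 192, 176, 124, 125, 173, 124]  (not all equal)
t=6: [71, 65, 64, 71, 92, 92, 72, 92]  (not all equal)
t=7: [171, 163, 162, 171, 94, 94, 172, 94]  (not all equal)
t=8: [62, 65, 66, 62, 50, 50, 61, 50]  (not all equal)
t=9: [178, 182, 183, 178, 163, 163, 177, 163]  (not all equal)
t=10: [62, 61, 61, 62, 69, 69, 63, 69]  (not all equal)
t=11: [189, 188, 188, 189, 198, 198, 190, 198]  (not all equal)
t=12: [48, 48, 48, 48, 44, 44, 47, 44]  (not all equal)
t=13: [141, 141, 141, 141, 136, 136, 139, 136]  (not all equal)
t=14: [97, 97, 97, 97, 99, 99, 98, 99]  (not all equal)
t=15: [49, 49, 49, 49, 52, 52, 50, 52]  (not all equal)
t=16: [149, 149, 149, 149, 153, 153, 150, 153]  (not all equal)
t=17: [87, 87, 87, 87, 86, 86, 87, 86]  (not all equal)
t=18: [18, 18, 18, 18, 17, 17, 18, 17]  (not all equal)
t=19: [54, 54, 54, 54, 53, 53, 54, 53]  (not all equal)
t=20: [161, 161, 161, 161, 160, 160, 161, 160]  (not all equal)
t=21: [77, 77, 77, 77, 77, 77, 77, 77]  (all equal)

Answer: 21
Key observation: Synchronization is absorbing here: once all oscillators are equal they stay equal, and step 21 is the first all-equal step.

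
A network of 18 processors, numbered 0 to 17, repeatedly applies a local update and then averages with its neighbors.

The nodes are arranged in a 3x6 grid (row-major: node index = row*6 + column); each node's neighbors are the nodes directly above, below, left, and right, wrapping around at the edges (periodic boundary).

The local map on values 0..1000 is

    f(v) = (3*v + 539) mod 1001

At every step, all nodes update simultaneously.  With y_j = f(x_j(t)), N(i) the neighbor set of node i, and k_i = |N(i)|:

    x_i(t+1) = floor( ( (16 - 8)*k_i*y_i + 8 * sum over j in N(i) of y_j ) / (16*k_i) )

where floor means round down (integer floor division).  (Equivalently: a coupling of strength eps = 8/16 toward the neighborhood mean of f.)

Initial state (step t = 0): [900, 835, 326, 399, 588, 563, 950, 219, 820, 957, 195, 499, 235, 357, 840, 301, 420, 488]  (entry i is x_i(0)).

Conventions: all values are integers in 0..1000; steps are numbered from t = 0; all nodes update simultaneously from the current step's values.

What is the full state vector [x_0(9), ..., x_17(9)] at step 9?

Answer: [476, 340, 339, 392, 299, 523, 541, 287, 457, 713, 555, 679, 522, 548, 580, 637, 499, 604]

Derivation:
t=0: [900, 835, 326, 399, 588, 563, 950, 219, 820, 957, 195, 499, 235, 357, 840, 301, 420, 488]
t=1: [230, 215, 486, 575, 385, 184, 281, 351, 645, 490, 254, 109, 275, 371, 348, 470, 507, 163]
t=2: [241, 399, 685, 461, 435, 271, 446, 506, 508, 251, 353, 532, 342, 540, 674, 587, 275, 185]
t=3: [446, 500, 580, 713, 700, 341, 564, 256, 217, 380, 502, 306, 455, 317, 418, 415, 410, 222]
t=4: [654, 262, 350, 634, 574, 552, 432, 271, 351, 550, 338, 357, 676, 499, 613, 755, 592, 438]
t=5: [489, 346, 510, 449, 316, 373, 670, 398, 483, 391, 447, 608, 559, 219, 439, 565, 464, 636]
t=6: [251, 412, 446, 629, 661, 490, 437, 654, 789, 728, 750, 496, 255, 394, 612, 538, 720, 492]
t=7: [387, 685, 747, 495, 499, 109, 564, 655, 760, 643, 638, 219, 385, 603, 517, 352, 532, 135]
t=8: [647, 586, 578, 245, 201, 667, 375, 499, 637, 468, 329, 408, 623, 407, 360, 385, 319, 707]
t=9: [476, 340, 339, 392, 299, 523, 541, 287, 457, 713, 555, 679, 522, 548, 580, 637, 499, 604]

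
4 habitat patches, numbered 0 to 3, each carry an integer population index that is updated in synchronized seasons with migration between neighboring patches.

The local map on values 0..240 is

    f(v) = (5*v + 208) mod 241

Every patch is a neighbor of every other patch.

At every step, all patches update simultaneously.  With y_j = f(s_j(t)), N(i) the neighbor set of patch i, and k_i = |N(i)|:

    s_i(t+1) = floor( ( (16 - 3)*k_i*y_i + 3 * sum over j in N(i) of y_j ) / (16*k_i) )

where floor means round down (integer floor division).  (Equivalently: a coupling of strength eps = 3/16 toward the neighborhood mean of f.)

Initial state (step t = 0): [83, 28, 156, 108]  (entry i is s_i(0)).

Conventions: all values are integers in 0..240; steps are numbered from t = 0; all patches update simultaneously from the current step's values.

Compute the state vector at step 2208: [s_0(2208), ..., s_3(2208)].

Simulating step by step:
t=0: [83, 28, 156, 108]
t=1: [124, 98, 36, 37]
t=2: [117, 200, 149, 152]
t=3: [71, 21, 191, 22]
t=4: [87, 80, 176, 84]
t=5: [155, 129, 127, 144]
t=6: [43, 127, 119, 183]
t=7: [170, 123, 93, 153]
t=8: [95, 99, 167, 31]
t=9: [189, 204, 98, 130]
t=10: [176, 52, 197, 136]
t=11: [139, 216, 218, 170]
t=12: [163, 90, 97, 98]
t=13: [85, 173, 199, 203]
t=14: [145, 114, 211, 45]
t=15: [189, 73, 75, 176]
t=16: [173, 99, 107, 124]
t=17: [110, 194, 43, 107]
t=18: [54, 188, 164, 43]
t=19: [219, 179, 89, 178]
t=20: [107, 138, 162, 134]
t=21: [40, 156, 65, 141]
t=22: [152, 45, 65, 169]
t=23: [24, 165, 59, 87]
t=24: [86, 72, 36, 141]
t=25: [153, 100, 146, 178]
t=26: [43, 206, 197, 137]
t=27: [174, 63, 210, 165]
t=28: [102, 48, 57, 69]
t=29: [209, 188, 41, 86]
t=30: [71, 173, 164, 152]
t=31: [76, 97, 64, 19]
t=32: [106, 184, 61, 73]
t=33: [30, 141, 42, 87]
t=34: [128, 182, 173, 161]
t=35: [121, 142, 109, 64]
t=36: [90, 168, 45, 57]
t=37: [160, 91, 172, 37]
t=38: [63, 165, 108, 144]
t=39: [52, 73, 40, 175]
t=40: [208, 106, 163, 127]
t=41: [47, 26, 59, 104]
t=42: [171, 93, 36, 24]
t=43: [107, 176, 143, 98]
t=44: [50, 128, 185, 197]
t=45: [209, 140, 173, 218]
t=46: [63, 165, 108, 96]
t=47: [52, 73, 40, 175]

Answer: [208, 106, 163, 127]
Key observation: The state at step 39, [52, 73, 40, 175], reappears at step 47: the system is in a cycle of period 8 from step 39 on.  Therefore the state at step 2208 equals the state at step 39 + ((2208 - 39) mod 8) = 40, which is [208, 106, 163, 127].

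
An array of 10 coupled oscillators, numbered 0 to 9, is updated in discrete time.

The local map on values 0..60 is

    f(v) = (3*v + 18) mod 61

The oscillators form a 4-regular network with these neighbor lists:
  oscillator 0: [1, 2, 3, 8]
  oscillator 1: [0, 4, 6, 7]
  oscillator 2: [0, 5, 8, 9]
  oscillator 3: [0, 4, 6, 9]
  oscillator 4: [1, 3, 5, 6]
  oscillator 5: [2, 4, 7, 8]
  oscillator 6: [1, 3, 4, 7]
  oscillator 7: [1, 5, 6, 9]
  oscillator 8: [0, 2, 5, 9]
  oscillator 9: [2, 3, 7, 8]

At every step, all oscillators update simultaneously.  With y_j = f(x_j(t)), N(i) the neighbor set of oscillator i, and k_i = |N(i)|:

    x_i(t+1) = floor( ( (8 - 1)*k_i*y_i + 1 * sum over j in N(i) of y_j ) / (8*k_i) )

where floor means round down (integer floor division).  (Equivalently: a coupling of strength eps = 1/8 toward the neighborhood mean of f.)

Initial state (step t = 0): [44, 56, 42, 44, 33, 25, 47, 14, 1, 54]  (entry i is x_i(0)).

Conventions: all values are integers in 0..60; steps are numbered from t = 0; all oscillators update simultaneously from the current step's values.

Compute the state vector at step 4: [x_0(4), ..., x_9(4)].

Simulating step by step:
t=0: [44, 56, 42, 44, 33, 25, 47, 14, 1, 54]
t=1: [26, 8, 23, 30, 52, 32, 36, 56, 22, 54]
t=2: [34, 39, 28, 45, 50, 49, 8, 7, 25, 53]
t=3: [55, 17, 41, 33, 44, 42, 40, 38, 34, 52]
t=4: [4, 8, 20, 52, 27, 22, 17, 11, 54, 50]

Answer: [4, 8, 20, 52, 27, 22, 17, 11, 54, 50]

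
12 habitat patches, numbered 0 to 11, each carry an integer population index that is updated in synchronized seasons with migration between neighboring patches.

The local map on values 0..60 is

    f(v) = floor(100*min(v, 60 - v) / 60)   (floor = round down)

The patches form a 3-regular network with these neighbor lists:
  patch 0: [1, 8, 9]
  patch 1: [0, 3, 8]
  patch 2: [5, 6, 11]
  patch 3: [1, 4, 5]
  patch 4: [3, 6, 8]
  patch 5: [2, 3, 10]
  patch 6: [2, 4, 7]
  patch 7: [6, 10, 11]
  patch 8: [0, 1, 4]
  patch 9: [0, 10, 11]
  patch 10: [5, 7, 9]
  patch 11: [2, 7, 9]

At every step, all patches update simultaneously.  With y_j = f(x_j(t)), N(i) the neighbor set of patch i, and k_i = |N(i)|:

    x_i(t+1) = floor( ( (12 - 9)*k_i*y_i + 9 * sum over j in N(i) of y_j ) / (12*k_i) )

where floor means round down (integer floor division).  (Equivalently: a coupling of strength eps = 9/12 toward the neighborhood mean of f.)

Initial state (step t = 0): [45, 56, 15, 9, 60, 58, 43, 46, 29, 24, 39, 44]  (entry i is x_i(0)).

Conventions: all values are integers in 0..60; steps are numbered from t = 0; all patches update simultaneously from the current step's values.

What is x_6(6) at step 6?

Answer: x_6(6) = 38

Derivation:
t=0: [45, 56, 15, 9, 60, 58, 43, 46, 29, 24, 39, 44]
t=1: [29, 23, 20, 6, 22, 19, 19, 28, 19, 31, 25, 28]
t=2: [41, 31, 35, 28, 27, 28, 36, 41, 38, 45, 41, 43]
t=3: [35, 40, 38, 46, 41, 41, 39, 32, 40, 28, 33, 31]
t=4: [38, 32, 37, 29, 30, 33, 37, 43, 34, 45, 42, 44]
t=5: [37, 43, 36, 47, 44, 40, 38, 30, 43, 29, 32, 29]
t=6: [35, 28, 39, 27, 27, 35, 38, 45, 30, 45, 44, 46]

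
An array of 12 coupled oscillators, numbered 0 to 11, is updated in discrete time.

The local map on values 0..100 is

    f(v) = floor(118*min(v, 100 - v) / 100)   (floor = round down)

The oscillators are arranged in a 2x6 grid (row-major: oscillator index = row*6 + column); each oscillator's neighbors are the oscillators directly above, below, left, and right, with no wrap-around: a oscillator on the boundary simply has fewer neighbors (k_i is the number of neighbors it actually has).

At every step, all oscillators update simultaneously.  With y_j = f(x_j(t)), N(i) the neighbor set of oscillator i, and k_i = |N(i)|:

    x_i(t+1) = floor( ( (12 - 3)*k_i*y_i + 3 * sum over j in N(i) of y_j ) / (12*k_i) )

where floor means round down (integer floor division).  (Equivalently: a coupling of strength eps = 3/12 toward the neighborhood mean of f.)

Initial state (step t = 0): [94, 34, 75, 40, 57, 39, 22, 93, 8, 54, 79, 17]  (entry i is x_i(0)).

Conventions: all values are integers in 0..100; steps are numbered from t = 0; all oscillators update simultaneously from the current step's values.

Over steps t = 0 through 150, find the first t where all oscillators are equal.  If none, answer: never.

Simulating step by step:
t=0: [94, 34, 75, 40, 57, 39, 22, 93, 8, 54, 79, 17]  (not all equal)
t=1: [13, 33, 29, 46, 47, 43, 20, 12, 14, 47, 28, 23]  (not all equal)
t=2: [18, 33, 34, 52, 52, 47, 20, 16, 20, 49, 36, 30]  (not all equal)
t=3: [23, 35, 39, 54, 54, 52, 22, 20, 26, 52, 43, 38]  (not all equal)
t=4: [28, 38, 44, 53, 53, 54, 25, 25, 32, 53, 50, 46]  (not all equal)
t=5: [33, 42, 49, 54, 55, 54, 29, 30, 39, 53, 57, 54]  (not all equal)
t=6: [38, 47, 55, 54, 52, 53, 34, 37, 46, 53, 51, 53]  (not all equal)
t=7: [44, 52, 53, 54, 55, 55, 40, 44, 53, 55, 56, 55]  (not all equal)
t=8: [51, 55, 55, 53, 52, 53, 48, 51, 54, 53, 51, 52]  (not all equal)
t=9: [56, 53, 53, 54, 55, 55, 56, 56, 54, 55, 56, 56]  (not all equal)
t=10: [51, 54, 54, 53, 52, 52, 51, 51, 53, 53, 51, 51]  (not all equal)
t=11: [56, 54, 54, 55, 56, 56, 57, 56, 55, 55, 56, 56]  (not all equal)
t=12: [51, 53, 53, 52, 51, 51, 50, 51, 52, 52, 51, 51]  (not all equal)
t=13: [57, 55, 55, 56, 56, 57, 58, 56, 56, 56, 56, 57]  (not all equal)
t=14: [50, 52, 52, 51, 50, 50, 49, 51, 51, 51, 50, 50]  (not all equal)
t=15: [58, 56, 56, 57, 58, 59, 57, 56, 56, 57, 58, 59]  (not all equal)
t=16: [49, 50, 50, 50, 49, 48, 50, 50, 50, 50, 49, 48]  (not all equal)
t=17: [57, 58, 59, 58, 57, 56, 58, 59, 59, 58, 57, 56]  (not all equal)
t=18: [49, 48, 48, 49, 50, 50, 49, 48, 48, 49, 50, 50]  (not all equal)
t=19: [56, 56, 56, 57, 58, 59, 56, 56, 56, 57, 58, 59]  (not all equal)
t=20: [51, 51, 50, 50, 49, 48, 51, 51, 50, 50, 49, 48]  (not all equal)
t=21: [57, 57, 58, 58, 57, 56, 57, 57, 58, 58, 57, 56]  (not all equal)
t=22: [50, 49, 49, 49, 50, 50, 50, 49, 49, 49, 50, 50]  (not all equal)
t=23: [58, 57, 57, 57, 58, 59, 58, 57, 57, 57, 58, 59]  (not all equal)
t=24: [49, 49, 50, 49, 49, 48, 49, 49, 50, 49, 49, 48]  (not all equal)
t=25: [57, 57, 58, 57, 56, 56, 57, 57, 58, 57, 56, 56]  (not all equal)
t=26: [50, 49, 49, 50, 50, 51, 50, 49, 49, 50, 50, 51]  (not all equal)
t=27: [58, 57, 57, 58, 58, 57, 58, 57, 57, 58, 58, 57]  (not all equal)
t=28: [49, 49, 49, 49, 49, 49, 49, 49, 49, 49, 49, 49]  (all equal)

Answer: 28
Key observation: Synchronization is absorbing here: once all oscillators are equal they stay equal, and step 28 is the first all-equal step.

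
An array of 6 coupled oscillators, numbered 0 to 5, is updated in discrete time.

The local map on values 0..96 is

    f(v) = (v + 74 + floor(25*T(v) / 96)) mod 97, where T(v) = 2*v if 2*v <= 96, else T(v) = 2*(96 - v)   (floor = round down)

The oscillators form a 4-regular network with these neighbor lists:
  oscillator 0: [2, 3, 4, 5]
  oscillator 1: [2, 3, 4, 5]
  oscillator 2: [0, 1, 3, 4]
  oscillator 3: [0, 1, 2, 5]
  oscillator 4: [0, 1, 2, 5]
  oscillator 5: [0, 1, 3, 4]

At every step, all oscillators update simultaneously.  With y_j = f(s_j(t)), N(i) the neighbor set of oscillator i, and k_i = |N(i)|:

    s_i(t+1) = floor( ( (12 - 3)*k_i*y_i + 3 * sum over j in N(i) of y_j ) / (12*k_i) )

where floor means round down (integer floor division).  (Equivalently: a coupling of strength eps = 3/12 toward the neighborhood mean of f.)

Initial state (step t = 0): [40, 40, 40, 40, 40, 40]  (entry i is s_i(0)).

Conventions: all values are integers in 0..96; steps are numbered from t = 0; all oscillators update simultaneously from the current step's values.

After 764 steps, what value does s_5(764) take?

Answer: s_5(764) = 51
Key observation: The state at step 11, [51, 51, 51, 51, 51, 51], reappears at step 12: the system is in a cycle of period 1 from step 11 on.  Therefore the state at step 764 equals the state at step 11 + ((764 - 11) mod 1) = 11, which is [51, 51, 51, 51, 51, 51].

Derivation:
t=0: [40, 40, 40, 40, 40, 40]
t=1: [37, 37, 37, 37, 37, 37]
t=2: [33, 33, 33, 33, 33, 33]
t=3: [27, 27, 27, 27, 27, 27]
t=4: [18, 18, 18, 18, 18, 18]
t=5: [4, 4, 4, 4, 4, 4]
t=6: [80, 80, 80, 80, 80, 80]
t=7: [65, 65, 65, 65, 65, 65]
t=8: [58, 58, 58, 58, 58, 58]
t=9: [54, 54, 54, 54, 54, 54]
t=10: [52, 52, 52, 52, 52, 52]
t=11: [51, 51, 51, 51, 51, 51]
t=12: [51, 51, 51, 51, 51, 51]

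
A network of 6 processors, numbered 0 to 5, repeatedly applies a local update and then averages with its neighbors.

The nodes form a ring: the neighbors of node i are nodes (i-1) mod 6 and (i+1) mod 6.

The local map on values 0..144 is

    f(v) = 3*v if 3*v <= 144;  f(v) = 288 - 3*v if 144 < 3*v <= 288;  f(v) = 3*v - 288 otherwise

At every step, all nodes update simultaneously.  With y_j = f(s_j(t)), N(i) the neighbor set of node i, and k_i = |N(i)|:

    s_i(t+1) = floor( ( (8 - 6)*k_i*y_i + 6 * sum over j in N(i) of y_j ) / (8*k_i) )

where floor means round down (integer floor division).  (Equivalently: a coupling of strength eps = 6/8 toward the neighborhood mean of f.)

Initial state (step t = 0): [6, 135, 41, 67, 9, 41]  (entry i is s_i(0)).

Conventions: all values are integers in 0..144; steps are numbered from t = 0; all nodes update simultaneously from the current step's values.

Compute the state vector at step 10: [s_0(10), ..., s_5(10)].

Answer: [70, 109, 124, 96, 58, 46]

Derivation:
t=0: [6, 135, 41, 67, 9, 41]
t=1: [94, 82, 107, 78, 85, 47]
t=2: [70, 25, 44, 38, 81, 49]
t=3: [100, 97, 103, 94, 106, 81]
t=4: [21, 13, 8, 20, 26, 27]
t=5: [60, 42, 43, 53, 72, 73]
t=6: [100, 120, 127, 107, 92, 84]
t=7: [43, 57, 62, 47, 28, 18]
t=8: [96, 115, 122, 105, 94, 93]
t=9: [24, 43, 51, 38, 15, 4]
t=10: [70, 109, 124, 96, 58, 46]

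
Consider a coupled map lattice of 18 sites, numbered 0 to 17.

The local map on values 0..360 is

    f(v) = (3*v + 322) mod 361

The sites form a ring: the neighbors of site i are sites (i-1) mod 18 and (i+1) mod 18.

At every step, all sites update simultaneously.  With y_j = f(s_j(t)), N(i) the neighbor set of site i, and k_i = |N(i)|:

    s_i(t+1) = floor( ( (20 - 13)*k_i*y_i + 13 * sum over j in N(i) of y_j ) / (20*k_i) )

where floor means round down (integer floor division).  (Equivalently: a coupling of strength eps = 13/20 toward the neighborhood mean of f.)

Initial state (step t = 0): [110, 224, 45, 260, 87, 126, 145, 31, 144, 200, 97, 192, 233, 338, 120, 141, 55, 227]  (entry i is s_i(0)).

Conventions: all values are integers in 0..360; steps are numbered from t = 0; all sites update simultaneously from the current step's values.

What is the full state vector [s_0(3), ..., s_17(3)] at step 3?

Simulating step by step:
t=0: [110, 224, 45, 260, 87, 126, 145, 31, 144, 200, 97, 192, 233, 338, 120, 141, 55, 227]
t=1: [281, 220, 128, 110, 194, 202, 139, 40, 93, 162, 210, 240, 244, 290, 202, 153, 142, 233]
t=2: [210, 229, 299, 273, 225, 136, 99, 111, 138, 182, 212, 294, 255, 213, 126, 96, 125, 139]
t=3: [179, 219, 159, 153, 117, 176, 188, 191, 147, 132, 169, 120, 118, 195, 277, 306, 204, 189]

Answer: [179, 219, 159, 153, 117, 176, 188, 191, 147, 132, 169, 120, 118, 195, 277, 306, 204, 189]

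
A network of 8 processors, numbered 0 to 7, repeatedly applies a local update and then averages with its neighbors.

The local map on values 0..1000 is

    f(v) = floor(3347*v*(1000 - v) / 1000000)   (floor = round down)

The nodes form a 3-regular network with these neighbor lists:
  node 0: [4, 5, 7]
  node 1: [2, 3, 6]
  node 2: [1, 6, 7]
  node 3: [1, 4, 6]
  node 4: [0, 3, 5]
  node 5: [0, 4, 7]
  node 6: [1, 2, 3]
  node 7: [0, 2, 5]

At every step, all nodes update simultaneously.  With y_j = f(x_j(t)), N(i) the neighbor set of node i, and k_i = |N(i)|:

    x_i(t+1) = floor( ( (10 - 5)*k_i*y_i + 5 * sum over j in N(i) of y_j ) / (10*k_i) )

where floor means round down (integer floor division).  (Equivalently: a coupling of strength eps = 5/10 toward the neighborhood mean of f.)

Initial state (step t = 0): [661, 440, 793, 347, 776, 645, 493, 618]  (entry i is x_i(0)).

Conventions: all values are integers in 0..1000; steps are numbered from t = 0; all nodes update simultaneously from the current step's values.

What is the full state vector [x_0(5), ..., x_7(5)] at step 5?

Simulating step by step:
t=0: [661, 440, 793, 347, 776, 645, 493, 618]
t=1: [730, 769, 682, 752, 669, 736, 773, 739]
t=2: [668, 619, 666, 632, 692, 665, 617, 661]
t=3: [738, 779, 760, 771, 734, 739, 780, 746]
t=4: [645, 583, 602, 595, 640, 644, 583, 634]
t=5: [768, 809, 800, 802, 775, 769, 809, 777]

Answer: [768, 809, 800, 802, 775, 769, 809, 777]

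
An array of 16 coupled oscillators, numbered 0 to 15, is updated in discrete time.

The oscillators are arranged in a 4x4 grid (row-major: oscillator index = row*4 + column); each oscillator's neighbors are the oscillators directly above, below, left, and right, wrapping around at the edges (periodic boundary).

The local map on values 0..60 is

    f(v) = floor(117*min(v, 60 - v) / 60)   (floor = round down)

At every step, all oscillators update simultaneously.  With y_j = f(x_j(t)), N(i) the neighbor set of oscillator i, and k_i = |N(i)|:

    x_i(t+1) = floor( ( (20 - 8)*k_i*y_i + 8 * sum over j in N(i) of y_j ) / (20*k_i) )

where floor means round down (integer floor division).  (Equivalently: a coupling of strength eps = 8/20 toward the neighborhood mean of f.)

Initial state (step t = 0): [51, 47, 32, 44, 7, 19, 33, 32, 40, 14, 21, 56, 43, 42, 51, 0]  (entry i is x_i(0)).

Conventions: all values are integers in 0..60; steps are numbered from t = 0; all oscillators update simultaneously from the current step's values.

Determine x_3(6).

Simulating step by step:
t=0: [51, 47, 32, 44, 7, 19, 33, 32, 40, 14, 21, 56, 43, 42, 51, 0]
t=1: [20, 29, 44, 31, 22, 33, 49, 42, 31, 31, 34, 17, 28, 31, 23, 8]
t=2: [44, 51, 36, 45, 43, 48, 29, 36, 52, 55, 45, 35, 49, 54, 41, 27]
t=3: [28, 21, 41, 34, 31, 25, 48, 44, 20, 13, 32, 43, 23, 15, 36, 44]
t=4: [51, 40, 38, 45, 50, 43, 30, 34, 39, 32, 45, 35, 41, 32, 42, 35]
t=5: [22, 38, 41, 33, 25, 36, 50, 45, 39, 48, 36, 45, 38, 48, 38, 43]
t=6: [43, 40, 37, 45, 44, 40, 27, 32, 38, 29, 38, 32, 39, 28, 39, 36]

Answer: x_3(6) = 45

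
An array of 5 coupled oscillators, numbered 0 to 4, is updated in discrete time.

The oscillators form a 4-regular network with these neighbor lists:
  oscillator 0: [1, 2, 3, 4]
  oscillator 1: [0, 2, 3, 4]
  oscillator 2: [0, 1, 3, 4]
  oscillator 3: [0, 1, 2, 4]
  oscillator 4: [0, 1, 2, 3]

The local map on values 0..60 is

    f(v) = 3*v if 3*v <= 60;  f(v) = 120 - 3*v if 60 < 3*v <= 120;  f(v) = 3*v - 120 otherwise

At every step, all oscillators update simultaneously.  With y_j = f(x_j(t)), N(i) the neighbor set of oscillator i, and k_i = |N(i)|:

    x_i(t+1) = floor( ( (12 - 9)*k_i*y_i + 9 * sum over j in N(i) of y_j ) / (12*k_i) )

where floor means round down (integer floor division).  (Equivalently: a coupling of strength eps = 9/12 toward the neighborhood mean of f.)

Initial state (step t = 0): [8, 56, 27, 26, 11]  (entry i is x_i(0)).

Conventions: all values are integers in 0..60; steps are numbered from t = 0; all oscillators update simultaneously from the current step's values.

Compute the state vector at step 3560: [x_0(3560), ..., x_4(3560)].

Simulating step by step:
t=0: [8, 56, 27, 26, 11]
t=1: [36, 37, 37, 37, 36]
t=2: [10, 10, 10, 10, 10]
t=3: [30, 30, 30, 30, 30]
t=4: [30, 30, 30, 30, 30]

Answer: [30, 30, 30, 30, 30]
Key observation: The state at step 3, [30, 30, 30, 30, 30], reappears at step 4: the system is in a cycle of period 1 from step 3 on.  Therefore the state at step 3560 equals the state at step 3 + ((3560 - 3) mod 1) = 3, which is [30, 30, 30, 30, 30].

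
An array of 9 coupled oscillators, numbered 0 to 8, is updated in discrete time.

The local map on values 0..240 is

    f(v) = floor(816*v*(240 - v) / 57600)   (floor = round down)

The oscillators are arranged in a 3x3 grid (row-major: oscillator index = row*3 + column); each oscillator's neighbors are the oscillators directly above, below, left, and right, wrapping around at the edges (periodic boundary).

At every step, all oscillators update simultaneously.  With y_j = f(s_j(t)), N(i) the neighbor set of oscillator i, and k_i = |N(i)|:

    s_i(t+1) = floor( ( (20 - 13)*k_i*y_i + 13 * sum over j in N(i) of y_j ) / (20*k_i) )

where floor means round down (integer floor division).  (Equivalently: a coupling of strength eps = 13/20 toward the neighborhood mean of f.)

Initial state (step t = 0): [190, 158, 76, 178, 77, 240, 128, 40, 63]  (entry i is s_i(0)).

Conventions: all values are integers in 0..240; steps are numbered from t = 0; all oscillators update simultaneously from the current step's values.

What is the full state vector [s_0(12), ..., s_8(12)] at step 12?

Simulating step by step:
t=0: [190, 158, 76, 178, 77, 240, 128, 40, 63]
t=1: [163, 161, 138, 138, 135, 108, 162, 156, 134]
t=2: [184, 186, 192, 192, 194, 200, 186, 188, 194]
t=3: [139, 137, 130, 130, 129, 122, 137, 135, 129]
t=4: [199, 199, 201, 201, 201, 202, 199, 200, 201]
t=5: [113, 113, 111, 111, 111, 109, 113, 113, 111]
t=6: [202, 202, 202, 202, 202, 202, 202, 202, 202]
t=7: [108, 108, 108, 108, 108, 108, 108, 108, 108]
t=8: [201, 201, 201, 201, 201, 201, 201, 201, 201]
t=9: [111, 111, 111, 111, 111, 111, 111, 111, 111]
t=10: [202, 202, 202, 202, 202, 202, 202, 202, 202]
t=11: [108, 108, 108, 108, 108, 108, 108, 108, 108]
t=12: [201, 201, 201, 201, 201, 201, 201, 201, 201]

Answer: [201, 201, 201, 201, 201, 201, 201, 201, 201]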